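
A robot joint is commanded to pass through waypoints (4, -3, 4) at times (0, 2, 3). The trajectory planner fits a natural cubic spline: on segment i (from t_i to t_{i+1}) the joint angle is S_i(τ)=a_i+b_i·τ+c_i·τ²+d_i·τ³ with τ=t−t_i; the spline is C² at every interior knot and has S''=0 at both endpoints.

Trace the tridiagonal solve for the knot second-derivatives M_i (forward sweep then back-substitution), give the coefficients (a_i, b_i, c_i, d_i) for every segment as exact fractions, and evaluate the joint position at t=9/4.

Δ: Δ0=-7/2, Δ1=7
row 1: diag=6, rhs=63; c'=1/6, d'=21/2
back: M1=21/2
M: M0=0, M1=21/2, M2=0
seg 0: a=4, c=M0/2=0, d=(M1−M0)/(6·2)=7/8, b=Δ0−h0·(2M0+M1)/6=-7
seg 1: a=-3, c=M1/2=21/4, d=(M2−M1)/(6·1)=-7/4, b=Δ1−h1·(2M1+M2)/6=7/2
t_q=9/4 → seg 1, τ=1/4; S=-3+7/2·τ+21/4·τ²+-7/4·τ³=-467/256

  seg 0: a=4 b=-7 c=0 d=7/8
  seg 1: a=-3 b=7/2 c=21/4 d=-7/4
S(9/4) = -467/256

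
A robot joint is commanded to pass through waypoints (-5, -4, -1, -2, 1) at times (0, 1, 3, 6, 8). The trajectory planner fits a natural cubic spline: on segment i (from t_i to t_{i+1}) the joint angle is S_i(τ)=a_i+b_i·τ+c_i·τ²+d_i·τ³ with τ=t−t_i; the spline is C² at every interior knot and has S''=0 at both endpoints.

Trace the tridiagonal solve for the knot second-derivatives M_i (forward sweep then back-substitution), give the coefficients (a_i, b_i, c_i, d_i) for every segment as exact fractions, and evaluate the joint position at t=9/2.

Δ: Δ0=1, Δ1=3/2, Δ2=-1/3, Δ3=3/2
row 1: diag=6, rhs=3; c'=1/3, d'=1/2
row 2: denom=10−2·1/3=28/3; d'=(-11−2·1/2)/(28/3)=-9/7
row 3: denom=10−3·9/28=253/28; d'=(11−3·-9/7)/(253/28)=416/253
back: M3=416/253
back: M2=-9/7−9/28·416/253=-459/253
back: M1=1/2−1/3·-459/253=559/506
M: M0=0, M1=559/506, M2=-459/253, M3=416/253, M4=0
seg 0: a=-5, c=M0/2=0, d=(M1−M0)/(6·1)=559/3036, b=Δ0−h0·(2M0+M1)/6=2477/3036
seg 1: a=-4, c=M1/2=559/1012, d=(M2−M1)/(6·2)=-1477/6072, b=Δ1−h1·(2M1+M2)/6=2077/1518
seg 2: a=-1, c=M2/2=-459/506, d=(M3−M2)/(6·3)=875/4554, b=Δ2−h2·(2M2+M3)/6=500/759
seg 3: a=-2, c=M3/2=208/253, d=(M4−M3)/(6·2)=-104/759, b=Δ3−h3·(2M3+M4)/6=613/1518
t_q=9/2 → seg 2, τ=3/2; S=-1+500/759·τ+-459/506·τ²+875/4554·τ³=-5685/4048

  seg 0: a=-5 b=2477/3036 c=0 d=559/3036
  seg 1: a=-4 b=2077/1518 c=559/1012 d=-1477/6072
  seg 2: a=-1 b=500/759 c=-459/506 d=875/4554
  seg 3: a=-2 b=613/1518 c=208/253 d=-104/759
S(9/2) = -5685/4048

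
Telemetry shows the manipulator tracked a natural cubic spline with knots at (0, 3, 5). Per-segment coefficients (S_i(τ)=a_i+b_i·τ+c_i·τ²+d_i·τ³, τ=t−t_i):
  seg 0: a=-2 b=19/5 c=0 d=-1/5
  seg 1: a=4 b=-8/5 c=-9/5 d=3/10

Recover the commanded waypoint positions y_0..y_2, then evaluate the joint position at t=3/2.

y_0=-2 y_1=4 y_2=-4
S(3/2) = 121/40

y_0 = S_0(0) = a_0 = -2
y_1 = S_1(0) = a_1 = 4
y_2 = S_1(2) = -4
t_q=3/2 is in segment 0 (τ=3/2); S_0(τ)=121/40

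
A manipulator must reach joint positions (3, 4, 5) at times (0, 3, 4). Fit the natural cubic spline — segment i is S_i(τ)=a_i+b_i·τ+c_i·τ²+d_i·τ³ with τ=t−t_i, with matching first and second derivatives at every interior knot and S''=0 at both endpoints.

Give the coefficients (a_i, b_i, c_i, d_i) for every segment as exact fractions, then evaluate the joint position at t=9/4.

  seg 0: a=3 b=1/12 c=0 d=1/36
  seg 1: a=4 b=5/6 c=1/4 d=-1/12
S(9/4) = 897/256

Δ: Δ0=1/3, Δ1=1
row 1: diag=8, rhs=4; c'=1/8, d'=1/2
back: M1=1/2
M: M0=0, M1=1/2, M2=0
seg 0: a=3, c=M0/2=0, d=(M1−M0)/(6·3)=1/36, b=Δ0−h0·(2M0+M1)/6=1/12
seg 1: a=4, c=M1/2=1/4, d=(M2−M1)/(6·1)=-1/12, b=Δ1−h1·(2M1+M2)/6=5/6
t_q=9/4 → seg 0, τ=9/4; S=3+1/12·τ+0·τ²+1/36·τ³=897/256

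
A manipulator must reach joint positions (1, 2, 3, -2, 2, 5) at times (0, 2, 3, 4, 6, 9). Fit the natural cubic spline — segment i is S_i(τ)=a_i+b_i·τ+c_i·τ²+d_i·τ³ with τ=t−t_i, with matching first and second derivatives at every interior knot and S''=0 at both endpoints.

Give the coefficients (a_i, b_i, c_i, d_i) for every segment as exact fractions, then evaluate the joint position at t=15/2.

Δ: Δ0=1/2, Δ1=1, Δ2=-5, Δ3=2, Δ4=1
row 1: diag=6, rhs=3; c'=1/6, d'=1/2
row 2: denom=4−1·1/6=23/6; d'=(-36−1·1/2)/(23/6)=-219/23
row 3: denom=6−1·6/23=132/23; d'=(42−1·-219/23)/(132/23)=395/44
row 4: denom=10−2·23/66=307/33; d'=(-6−2·395/44)/(307/33)=-1581/614
back: M4=-1581/614
back: M3=395/44−23/66·-1581/614=6063/614
back: M2=-219/23−6/23·6063/614=-3714/307
back: M1=1/2−1/6·-3714/307=1545/614
M: M0=0, M1=1545/614, M2=-3714/307, M3=6063/614, M4=-1581/614, M5=0
seg 0: a=1, c=M0/2=0, d=(M1−M0)/(6·2)=515/2456, b=Δ0−h0·(2M0+M1)/6=-104/307
seg 1: a=2, c=M1/2=1545/1228, d=(M2−M1)/(6·1)=-2991/1228, b=Δ1−h1·(2M1+M2)/6=1337/614
seg 2: a=3, c=M2/2=-1857/307, d=(M3−M2)/(6·1)=4497/1228, b=Δ2−h2·(2M2+M3)/6=-3209/1228
seg 3: a=-2, c=M3/2=6063/1228, d=(M4−M3)/(6·2)=-637/614, b=Δ3−h3·(2M3+M4)/6=-2287/614
seg 4: a=2, c=M4/2=-1581/1228, d=(M5−M4)/(6·3)=527/3684, b=Δ4−h4·(2M4+M5)/6=2195/614
t_q=15/2 → seg 4, τ=3/2; S=2+2195/614·τ+-1581/1228·τ²+527/3684·τ³=48613/9824

  seg 0: a=1 b=-104/307 c=0 d=515/2456
  seg 1: a=2 b=1337/614 c=1545/1228 d=-2991/1228
  seg 2: a=3 b=-3209/1228 c=-1857/307 d=4497/1228
  seg 3: a=-2 b=-2287/614 c=6063/1228 d=-637/614
  seg 4: a=2 b=2195/614 c=-1581/1228 d=527/3684
S(15/2) = 48613/9824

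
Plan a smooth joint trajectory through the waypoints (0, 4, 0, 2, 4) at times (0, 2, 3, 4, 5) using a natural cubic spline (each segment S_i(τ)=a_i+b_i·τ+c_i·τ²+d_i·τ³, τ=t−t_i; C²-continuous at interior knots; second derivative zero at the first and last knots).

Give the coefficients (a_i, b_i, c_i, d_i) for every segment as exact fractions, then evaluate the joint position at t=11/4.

  seg 0: a=0 b=200/43 c=0 d=-57/86
  seg 1: a=4 b=-142/43 c=-171/43 d=141/43
  seg 2: a=0 b=-61/43 c=252/43 d=-105/43
  seg 3: a=2 b=128/43 c=-63/43 d=21/43
S(11/4) = 1843/2752

Δ: Δ0=2, Δ1=-4, Δ2=2, Δ3=2
row 1: diag=6, rhs=-36; c'=1/6, d'=-6
row 2: denom=4−1·1/6=23/6; d'=(36−1·-6)/(23/6)=252/23
row 3: denom=4−1·6/23=86/23; d'=(0−1·252/23)/(86/23)=-126/43
back: M3=-126/43
back: M2=252/23−6/23·-126/43=504/43
back: M1=-6−1/6·504/43=-342/43
M: M0=0, M1=-342/43, M2=504/43, M3=-126/43, M4=0
seg 0: a=0, c=M0/2=0, d=(M1−M0)/(6·2)=-57/86, b=Δ0−h0·(2M0+M1)/6=200/43
seg 1: a=4, c=M1/2=-171/43, d=(M2−M1)/(6·1)=141/43, b=Δ1−h1·(2M1+M2)/6=-142/43
seg 2: a=0, c=M2/2=252/43, d=(M3−M2)/(6·1)=-105/43, b=Δ2−h2·(2M2+M3)/6=-61/43
seg 3: a=2, c=M3/2=-63/43, d=(M4−M3)/(6·1)=21/43, b=Δ3−h3·(2M3+M4)/6=128/43
t_q=11/4 → seg 1, τ=3/4; S=4+-142/43·τ+-171/43·τ²+141/43·τ³=1843/2752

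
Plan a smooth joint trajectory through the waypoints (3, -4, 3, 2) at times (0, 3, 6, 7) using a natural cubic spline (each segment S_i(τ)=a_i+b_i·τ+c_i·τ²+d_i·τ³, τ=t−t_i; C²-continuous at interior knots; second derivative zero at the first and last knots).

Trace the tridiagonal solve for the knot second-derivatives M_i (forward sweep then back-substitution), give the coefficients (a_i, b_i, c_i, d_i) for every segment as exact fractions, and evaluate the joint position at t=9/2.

  seg 0: a=3 b=-115/29 c=0 d=142/783
  seg 1: a=-4 b=27/29 c=142/87 d=-304/783
  seg 2: a=3 b=7/29 c=-54/29 d=18/29
S(9/2) = -7/29

Δ: Δ0=-7/3, Δ1=7/3, Δ2=-1
row 1: diag=12, rhs=28; c'=1/4, d'=7/3
row 2: denom=8−3·1/4=29/4; d'=(-20−3·7/3)/(29/4)=-108/29
back: M2=-108/29
back: M1=7/3−1/4·-108/29=284/87
M: M0=0, M1=284/87, M2=-108/29, M3=0
seg 0: a=3, c=M0/2=0, d=(M1−M0)/(6·3)=142/783, b=Δ0−h0·(2M0+M1)/6=-115/29
seg 1: a=-4, c=M1/2=142/87, d=(M2−M1)/(6·3)=-304/783, b=Δ1−h1·(2M1+M2)/6=27/29
seg 2: a=3, c=M2/2=-54/29, d=(M3−M2)/(6·1)=18/29, b=Δ2−h2·(2M2+M3)/6=7/29
t_q=9/2 → seg 1, τ=3/2; S=-4+27/29·τ+142/87·τ²+-304/783·τ³=-7/29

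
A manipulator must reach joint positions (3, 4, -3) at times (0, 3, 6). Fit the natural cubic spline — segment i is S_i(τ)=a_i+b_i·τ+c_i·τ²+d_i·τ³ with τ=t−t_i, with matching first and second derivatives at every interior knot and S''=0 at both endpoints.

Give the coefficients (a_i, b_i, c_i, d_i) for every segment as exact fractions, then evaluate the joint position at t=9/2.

Δ: Δ0=1/3, Δ1=-7/3
row 1: diag=12, rhs=-16; c'=1/4, d'=-4/3
back: M1=-4/3
M: M0=0, M1=-4/3, M2=0
seg 0: a=3, c=M0/2=0, d=(M1−M0)/(6·3)=-2/27, b=Δ0−h0·(2M0+M1)/6=1
seg 1: a=4, c=M1/2=-2/3, d=(M2−M1)/(6·3)=2/27, b=Δ1−h1·(2M1+M2)/6=-1
t_q=9/2 → seg 1, τ=3/2; S=4+-1·τ+-2/3·τ²+2/27·τ³=5/4

  seg 0: a=3 b=1 c=0 d=-2/27
  seg 1: a=4 b=-1 c=-2/3 d=2/27
S(9/2) = 5/4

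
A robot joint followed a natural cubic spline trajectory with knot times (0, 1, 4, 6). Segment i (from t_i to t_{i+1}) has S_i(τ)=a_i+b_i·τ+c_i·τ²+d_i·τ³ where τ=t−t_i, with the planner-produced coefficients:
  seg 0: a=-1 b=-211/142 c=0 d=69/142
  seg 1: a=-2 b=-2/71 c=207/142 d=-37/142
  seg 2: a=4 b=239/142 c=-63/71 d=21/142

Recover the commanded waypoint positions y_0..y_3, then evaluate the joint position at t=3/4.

y_0=-1 y_1=-2 y_2=4 y_3=5
S(3/4) = -17353/9088

y_0 = S_0(0) = a_0 = -1
y_1 = S_1(0) = a_1 = -2
y_2 = S_2(0) = a_2 = 4
y_3 = S_2(2) = 5
t_q=3/4 is in segment 0 (τ=3/4); S_0(τ)=-17353/9088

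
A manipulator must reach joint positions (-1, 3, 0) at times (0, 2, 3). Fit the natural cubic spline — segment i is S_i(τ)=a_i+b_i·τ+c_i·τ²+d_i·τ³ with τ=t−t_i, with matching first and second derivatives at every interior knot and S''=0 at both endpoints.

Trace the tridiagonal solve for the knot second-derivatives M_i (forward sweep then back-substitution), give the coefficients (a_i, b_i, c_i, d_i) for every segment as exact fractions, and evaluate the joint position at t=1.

Δ: Δ0=2, Δ1=-3
row 1: diag=6, rhs=-30; c'=1/6, d'=-5
back: M1=-5
M: M0=0, M1=-5, M2=0
seg 0: a=-1, c=M0/2=0, d=(M1−M0)/(6·2)=-5/12, b=Δ0−h0·(2M0+M1)/6=11/3
seg 1: a=3, c=M1/2=-5/2, d=(M2−M1)/(6·1)=5/6, b=Δ1−h1·(2M1+M2)/6=-4/3
t_q=1 → seg 0, τ=1; S=-1+11/3·τ+0·τ²+-5/12·τ³=9/4

  seg 0: a=-1 b=11/3 c=0 d=-5/12
  seg 1: a=3 b=-4/3 c=-5/2 d=5/6
S(1) = 9/4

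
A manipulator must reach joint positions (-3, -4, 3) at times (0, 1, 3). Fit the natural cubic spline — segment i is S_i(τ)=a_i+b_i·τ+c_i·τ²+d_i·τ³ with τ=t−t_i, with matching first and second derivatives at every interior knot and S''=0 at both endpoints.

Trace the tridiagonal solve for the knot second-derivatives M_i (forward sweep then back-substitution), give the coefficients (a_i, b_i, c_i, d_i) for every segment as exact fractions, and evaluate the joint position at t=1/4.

  seg 0: a=-3 b=-7/4 c=0 d=3/4
  seg 1: a=-4 b=1/2 c=9/4 d=-3/8
S(1/4) = -877/256

Δ: Δ0=-1, Δ1=7/2
row 1: diag=6, rhs=27; c'=1/3, d'=9/2
back: M1=9/2
M: M0=0, M1=9/2, M2=0
seg 0: a=-3, c=M0/2=0, d=(M1−M0)/(6·1)=3/4, b=Δ0−h0·(2M0+M1)/6=-7/4
seg 1: a=-4, c=M1/2=9/4, d=(M2−M1)/(6·2)=-3/8, b=Δ1−h1·(2M1+M2)/6=1/2
t_q=1/4 → seg 0, τ=1/4; S=-3+-7/4·τ+0·τ²+3/4·τ³=-877/256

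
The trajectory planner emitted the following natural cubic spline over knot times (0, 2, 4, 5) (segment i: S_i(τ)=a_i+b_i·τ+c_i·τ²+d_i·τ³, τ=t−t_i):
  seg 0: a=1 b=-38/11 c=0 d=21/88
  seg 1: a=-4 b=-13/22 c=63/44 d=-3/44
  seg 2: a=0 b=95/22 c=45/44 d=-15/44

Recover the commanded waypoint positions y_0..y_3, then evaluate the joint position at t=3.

y_0=1 y_1=-4 y_2=0 y_3=5
S(3) = -71/22

y_0 = S_0(0) = a_0 = 1
y_1 = S_1(0) = a_1 = -4
y_2 = S_2(0) = a_2 = 0
y_3 = S_2(1) = 5
t_q=3 is in segment 1 (τ=1); S_1(τ)=-71/22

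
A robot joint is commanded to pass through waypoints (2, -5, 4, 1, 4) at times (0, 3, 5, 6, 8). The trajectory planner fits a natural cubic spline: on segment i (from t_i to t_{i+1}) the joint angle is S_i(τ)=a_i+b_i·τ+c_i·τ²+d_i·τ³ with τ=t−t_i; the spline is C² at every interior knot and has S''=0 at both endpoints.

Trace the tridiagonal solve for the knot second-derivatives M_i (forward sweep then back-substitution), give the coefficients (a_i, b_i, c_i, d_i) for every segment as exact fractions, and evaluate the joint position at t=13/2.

  seg 0: a=2 b=-10651/1956 c=0 d=2029/5868
  seg 1: a=-5 b=3805/978 c=2029/652 d=-5491/3912
  seg 2: a=4 b=-247/489 c=-1731/326 d=2753/978
  seg 3: a=1 b=-2621/978 c=511/163 d=-511/978
S(13/2) = 987/2608

Δ: Δ0=-7/3, Δ1=9/2, Δ2=-3, Δ3=3/2
row 1: diag=10, rhs=41; c'=1/5, d'=41/10
row 2: denom=6−2·1/5=28/5; d'=(-45−2·41/10)/(28/5)=-19/2
row 3: denom=6−1·5/28=163/28; d'=(27−1·-19/2)/(163/28)=1022/163
back: M3=1022/163
back: M2=-19/2−5/28·1022/163=-1731/163
back: M1=41/10−1/5·-1731/163=2029/326
M: M0=0, M1=2029/326, M2=-1731/163, M3=1022/163, M4=0
seg 0: a=2, c=M0/2=0, d=(M1−M0)/(6·3)=2029/5868, b=Δ0−h0·(2M0+M1)/6=-10651/1956
seg 1: a=-5, c=M1/2=2029/652, d=(M2−M1)/(6·2)=-5491/3912, b=Δ1−h1·(2M1+M2)/6=3805/978
seg 2: a=4, c=M2/2=-1731/326, d=(M3−M2)/(6·1)=2753/978, b=Δ2−h2·(2M2+M3)/6=-247/489
seg 3: a=1, c=M3/2=511/163, d=(M4−M3)/(6·2)=-511/978, b=Δ3−h3·(2M3+M4)/6=-2621/978
t_q=13/2 → seg 3, τ=1/2; S=1+-2621/978·τ+511/163·τ²+-511/978·τ³=987/2608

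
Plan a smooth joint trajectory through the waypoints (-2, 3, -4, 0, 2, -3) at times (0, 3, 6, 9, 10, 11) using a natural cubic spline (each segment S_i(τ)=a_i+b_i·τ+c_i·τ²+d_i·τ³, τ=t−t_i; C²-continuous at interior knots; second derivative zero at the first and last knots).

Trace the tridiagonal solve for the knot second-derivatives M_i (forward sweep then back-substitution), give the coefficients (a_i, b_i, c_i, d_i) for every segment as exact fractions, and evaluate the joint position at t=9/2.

Δ: Δ0=5/3, Δ1=-7/3, Δ2=4/3, Δ3=2, Δ4=-5
row 1: diag=12, rhs=-24; c'=1/4, d'=-2
row 2: denom=12−3·1/4=45/4; d'=(22−3·-2)/(45/4)=112/45
row 3: denom=8−3·4/15=36/5; d'=(4−3·112/45)/(36/5)=-13/27
row 4: denom=4−1·5/36=139/36; d'=(-42−1·-13/27)/(139/36)=-4484/417
back: M4=-4484/417
back: M3=-13/27−5/36·-4484/417=422/417
back: M2=112/45−4/15·422/417=2776/1251
back: M1=-2−1/4·2776/1251=-3196/1251
M: M0=0, M1=-3196/1251, M2=2776/1251, M3=422/417, M4=-4484/417, M5=0
seg 0: a=-2, c=M0/2=0, d=(M1−M0)/(6·3)=-1598/11259, b=Δ0−h0·(2M0+M1)/6=3683/1251
seg 1: a=3, c=M1/2=-1598/1251, d=(M2−M1)/(6·3)=2986/11259, b=Δ1−h1·(2M1+M2)/6=-1111/1251
seg 2: a=-4, c=M2/2=1388/1251, d=(M3−M2)/(6·3)=-755/11259, b=Δ2−h2·(2M2+M3)/6=-1741/1251
seg 3: a=0, c=M3/2=211/417, d=(M4−M3)/(6·1)=-2453/1251, b=Δ3−h3·(2M3+M4)/6=4322/1251
seg 4: a=2, c=M4/2=-2242/417, d=(M5−M4)/(6·1)=2242/1251, b=Δ4−h4·(2M4+M5)/6=-1771/1251
t_q=9/2 → seg 1, τ=3/2; S=3+-1111/1251·τ+-1598/1251·τ²+2986/11259·τ³=-173/556

  seg 0: a=-2 b=3683/1251 c=0 d=-1598/11259
  seg 1: a=3 b=-1111/1251 c=-1598/1251 d=2986/11259
  seg 2: a=-4 b=-1741/1251 c=1388/1251 d=-755/11259
  seg 3: a=0 b=4322/1251 c=211/417 d=-2453/1251
  seg 4: a=2 b=-1771/1251 c=-2242/417 d=2242/1251
S(9/2) = -173/556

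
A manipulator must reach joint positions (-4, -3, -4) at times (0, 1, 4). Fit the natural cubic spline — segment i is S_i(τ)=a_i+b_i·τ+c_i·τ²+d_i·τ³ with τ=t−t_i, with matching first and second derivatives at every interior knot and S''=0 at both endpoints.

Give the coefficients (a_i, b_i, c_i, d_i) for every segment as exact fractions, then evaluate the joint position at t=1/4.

Δ: Δ0=1, Δ1=-1/3
row 1: diag=8, rhs=-8; c'=3/8, d'=-1
back: M1=-1
M: M0=0, M1=-1, M2=0
seg 0: a=-4, c=M0/2=0, d=(M1−M0)/(6·1)=-1/6, b=Δ0−h0·(2M0+M1)/6=7/6
seg 1: a=-3, c=M1/2=-1/2, d=(M2−M1)/(6·3)=1/18, b=Δ1−h1·(2M1+M2)/6=2/3
t_q=1/4 → seg 0, τ=1/4; S=-4+7/6·τ+0·τ²+-1/6·τ³=-475/128

  seg 0: a=-4 b=7/6 c=0 d=-1/6
  seg 1: a=-3 b=2/3 c=-1/2 d=1/18
S(1/4) = -475/128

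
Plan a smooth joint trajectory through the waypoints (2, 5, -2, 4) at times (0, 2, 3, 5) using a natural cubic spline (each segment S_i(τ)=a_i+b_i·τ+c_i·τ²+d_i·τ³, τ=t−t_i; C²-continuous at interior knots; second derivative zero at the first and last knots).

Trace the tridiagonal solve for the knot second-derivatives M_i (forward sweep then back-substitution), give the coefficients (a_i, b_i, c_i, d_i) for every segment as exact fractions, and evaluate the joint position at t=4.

  seg 0: a=2 b=349/70 c=0 d=-61/70
  seg 1: a=5 b=-383/70 c=-183/35 d=37/10
  seg 2: a=-2 b=-169/35 c=411/70 d=-137/140
S(4) = -271/140

Δ: Δ0=3/2, Δ1=-7, Δ2=3
row 1: diag=6, rhs=-51; c'=1/6, d'=-17/2
row 2: denom=6−1·1/6=35/6; d'=(60−1·-17/2)/(35/6)=411/35
back: M2=411/35
back: M1=-17/2−1/6·411/35=-366/35
M: M0=0, M1=-366/35, M2=411/35, M3=0
seg 0: a=2, c=M0/2=0, d=(M1−M0)/(6·2)=-61/70, b=Δ0−h0·(2M0+M1)/6=349/70
seg 1: a=5, c=M1/2=-183/35, d=(M2−M1)/(6·1)=37/10, b=Δ1−h1·(2M1+M2)/6=-383/70
seg 2: a=-2, c=M2/2=411/70, d=(M3−M2)/(6·2)=-137/140, b=Δ2−h2·(2M2+M3)/6=-169/35
t_q=4 → seg 2, τ=1; S=-2+-169/35·τ+411/70·τ²+-137/140·τ³=-271/140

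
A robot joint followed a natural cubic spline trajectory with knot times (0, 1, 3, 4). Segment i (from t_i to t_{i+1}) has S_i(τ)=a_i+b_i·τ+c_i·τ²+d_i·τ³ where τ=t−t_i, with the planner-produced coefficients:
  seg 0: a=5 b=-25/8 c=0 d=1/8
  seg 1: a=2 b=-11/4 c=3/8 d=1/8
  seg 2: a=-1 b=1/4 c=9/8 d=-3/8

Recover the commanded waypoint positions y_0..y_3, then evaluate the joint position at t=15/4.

y_0 = S_0(0) = a_0 = 5
y_1 = S_1(0) = a_1 = 2
y_2 = S_2(0) = a_2 = -1
y_3 = S_2(1) = 0
t_q=15/4 is in segment 2 (τ=3/4); S_2(τ)=-173/512

y_0=5 y_1=2 y_2=-1 y_3=0
S(15/4) = -173/512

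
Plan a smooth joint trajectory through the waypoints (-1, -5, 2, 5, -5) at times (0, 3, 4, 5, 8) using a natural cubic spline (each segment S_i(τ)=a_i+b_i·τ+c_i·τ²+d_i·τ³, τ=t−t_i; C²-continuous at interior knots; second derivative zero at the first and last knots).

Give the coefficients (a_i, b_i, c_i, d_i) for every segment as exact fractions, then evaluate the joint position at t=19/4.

Δ: Δ0=-4/3, Δ1=7, Δ2=3, Δ3=-10/3
row 1: diag=8, rhs=50; c'=1/8, d'=25/4
row 2: denom=4−1·1/8=31/8; d'=(-24−1·25/4)/(31/8)=-242/31
row 3: denom=8−1·8/31=240/31; d'=(-38−1·-242/31)/(240/31)=-39/10
back: M3=-39/10
back: M2=-242/31−8/31·-39/10=-34/5
back: M1=25/4−1/8·-34/5=71/10
M: M0=0, M1=71/10, M2=-34/5, M3=-39/10, M4=0
seg 0: a=-1, c=M0/2=0, d=(M1−M0)/(6·3)=71/180, b=Δ0−h0·(2M0+M1)/6=-293/60
seg 1: a=-5, c=M1/2=71/20, d=(M2−M1)/(6·1)=-139/60, b=Δ1−h1·(2M1+M2)/6=173/30
seg 2: a=2, c=M2/2=-17/5, d=(M3−M2)/(6·1)=29/60, b=Δ2−h2·(2M2+M3)/6=71/12
seg 3: a=5, c=M3/2=-39/20, d=(M4−M3)/(6·3)=13/60, b=Δ3−h3·(2M3+M4)/6=17/30
t_q=19/4 → seg 2, τ=3/4; S=2+71/12·τ+-17/5·τ²+29/60·τ³=6053/1280

  seg 0: a=-1 b=-293/60 c=0 d=71/180
  seg 1: a=-5 b=173/30 c=71/20 d=-139/60
  seg 2: a=2 b=71/12 c=-17/5 d=29/60
  seg 3: a=5 b=17/30 c=-39/20 d=13/60
S(19/4) = 6053/1280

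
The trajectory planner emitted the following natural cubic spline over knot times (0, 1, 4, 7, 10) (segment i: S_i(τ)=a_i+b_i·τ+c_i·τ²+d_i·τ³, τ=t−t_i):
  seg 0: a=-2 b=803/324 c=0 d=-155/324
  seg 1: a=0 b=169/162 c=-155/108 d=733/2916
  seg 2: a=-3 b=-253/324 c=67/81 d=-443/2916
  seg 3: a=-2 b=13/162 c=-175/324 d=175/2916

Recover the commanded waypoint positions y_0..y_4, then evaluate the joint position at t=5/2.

y_0 = S_0(0) = a_0 = -2
y_1 = S_1(0) = a_1 = 0
y_2 = S_2(0) = a_2 = -3
y_3 = S_3(0) = a_3 = -2
y_4 = S_3(3) = -5
t_q=5/2 is in segment 1 (τ=3/2); S_1(τ)=-235/288

y_0=-2 y_1=0 y_2=-3 y_3=-2 y_4=-5
S(5/2) = -235/288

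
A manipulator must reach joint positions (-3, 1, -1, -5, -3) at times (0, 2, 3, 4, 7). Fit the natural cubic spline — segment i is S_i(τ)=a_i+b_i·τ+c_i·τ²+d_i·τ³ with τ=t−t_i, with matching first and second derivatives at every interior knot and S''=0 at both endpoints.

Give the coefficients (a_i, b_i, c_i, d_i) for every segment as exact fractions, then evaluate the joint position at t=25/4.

  seg 0: a=-3 b=844/267 c=0 d=-155/534
  seg 1: a=1 b=-86/267 c=-155/89 d=17/267
  seg 2: a=-1 b=-965/267 c=-138/89 d=311/267
  seg 3: a=-5 b=-860/267 c=173/89 d=-173/801
S(25/4) = -27721/5696

Δ: Δ0=2, Δ1=-2, Δ2=-4, Δ3=2/3
row 1: diag=6, rhs=-24; c'=1/6, d'=-4
row 2: denom=4−1·1/6=23/6; d'=(-12−1·-4)/(23/6)=-48/23
row 3: denom=8−1·6/23=178/23; d'=(28−1·-48/23)/(178/23)=346/89
back: M3=346/89
back: M2=-48/23−6/23·346/89=-276/89
back: M1=-4−1/6·-276/89=-310/89
M: M0=0, M1=-310/89, M2=-276/89, M3=346/89, M4=0
seg 0: a=-3, c=M0/2=0, d=(M1−M0)/(6·2)=-155/534, b=Δ0−h0·(2M0+M1)/6=844/267
seg 1: a=1, c=M1/2=-155/89, d=(M2−M1)/(6·1)=17/267, b=Δ1−h1·(2M1+M2)/6=-86/267
seg 2: a=-1, c=M2/2=-138/89, d=(M3−M2)/(6·1)=311/267, b=Δ2−h2·(2M2+M3)/6=-965/267
seg 3: a=-5, c=M3/2=173/89, d=(M4−M3)/(6·3)=-173/801, b=Δ3−h3·(2M3+M4)/6=-860/267
t_q=25/4 → seg 3, τ=9/4; S=-5+-860/267·τ+173/89·τ²+-173/801·τ³=-27721/5696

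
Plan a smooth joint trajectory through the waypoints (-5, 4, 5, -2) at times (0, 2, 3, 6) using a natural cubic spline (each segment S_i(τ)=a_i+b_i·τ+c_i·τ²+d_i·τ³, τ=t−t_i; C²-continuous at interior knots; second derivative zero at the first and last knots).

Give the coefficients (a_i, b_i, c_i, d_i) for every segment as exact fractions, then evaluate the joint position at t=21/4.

Δ: Δ0=9/2, Δ1=1, Δ2=-7/3
row 1: diag=6, rhs=-21; c'=1/6, d'=-7/2
row 2: denom=8−1·1/6=47/6; d'=(-20−1·-7/2)/(47/6)=-99/47
back: M2=-99/47
back: M1=-7/2−1/6·-99/47=-148/47
M: M0=0, M1=-148/47, M2=-99/47, M3=0
seg 0: a=-5, c=M0/2=0, d=(M1−M0)/(6·2)=-37/141, b=Δ0−h0·(2M0+M1)/6=1565/282
seg 1: a=4, c=M1/2=-74/47, d=(M2−M1)/(6·1)=49/282, b=Δ1−h1·(2M1+M2)/6=677/282
seg 2: a=5, c=M2/2=-99/94, d=(M3−M2)/(6·3)=11/94, b=Δ2−h2·(2M2+M3)/6=-32/141
t_q=21/4 → seg 2, τ=9/4; S=5+-32/141·τ+-99/94·τ²+11/94·τ³=2951/6016

  seg 0: a=-5 b=1565/282 c=0 d=-37/141
  seg 1: a=4 b=677/282 c=-74/47 d=49/282
  seg 2: a=5 b=-32/141 c=-99/94 d=11/94
S(21/4) = 2951/6016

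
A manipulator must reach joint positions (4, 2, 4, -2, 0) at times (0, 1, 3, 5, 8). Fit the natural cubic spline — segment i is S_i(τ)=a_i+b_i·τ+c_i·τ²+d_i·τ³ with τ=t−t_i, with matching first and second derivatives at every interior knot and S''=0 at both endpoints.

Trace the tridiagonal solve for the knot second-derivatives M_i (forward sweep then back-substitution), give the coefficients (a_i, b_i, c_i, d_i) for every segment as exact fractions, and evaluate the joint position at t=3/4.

Δ: Δ0=-2, Δ1=1, Δ2=-3, Δ3=2/3
row 1: diag=6, rhs=18; c'=1/3, d'=3
row 2: denom=8−2·1/3=22/3; d'=(-24−2·3)/(22/3)=-45/11
row 3: denom=10−2·3/11=104/11; d'=(22−2·-45/11)/(104/11)=83/26
back: M3=83/26
back: M2=-45/11−3/11·83/26=-129/26
back: M1=3−1/3·-129/26=121/26
M: M0=0, M1=121/26, M2=-129/26, M3=83/26, M4=0
seg 0: a=4, c=M0/2=0, d=(M1−M0)/(6·1)=121/156, b=Δ0−h0·(2M0+M1)/6=-433/156
seg 1: a=2, c=M1/2=121/52, d=(M2−M1)/(6·2)=-125/156, b=Δ1−h1·(2M1+M2)/6=-35/78
seg 2: a=4, c=M2/2=-129/52, d=(M3−M2)/(6·2)=53/78, b=Δ2−h2·(2M2+M3)/6=-59/78
seg 3: a=-2, c=M3/2=83/52, d=(M4−M3)/(6·3)=-83/468, b=Δ3−h3·(2M3+M4)/6=-197/78
t_q=3/4 → seg 0, τ=3/4; S=4+-433/156·τ+0·τ²+121/156·τ³=7473/3328

  seg 0: a=4 b=-433/156 c=0 d=121/156
  seg 1: a=2 b=-35/78 c=121/52 d=-125/156
  seg 2: a=4 b=-59/78 c=-129/52 d=53/78
  seg 3: a=-2 b=-197/78 c=83/52 d=-83/468
S(3/4) = 7473/3328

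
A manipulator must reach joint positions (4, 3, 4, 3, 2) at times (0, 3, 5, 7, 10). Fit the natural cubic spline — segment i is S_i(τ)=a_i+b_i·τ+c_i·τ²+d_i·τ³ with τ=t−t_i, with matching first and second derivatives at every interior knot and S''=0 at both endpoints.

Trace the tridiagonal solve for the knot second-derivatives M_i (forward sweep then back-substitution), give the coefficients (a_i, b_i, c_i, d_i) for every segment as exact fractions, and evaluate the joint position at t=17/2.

Δ: Δ0=-1/3, Δ1=1/2, Δ2=-1/2, Δ3=-1/3
row 1: diag=10, rhs=5; c'=1/5, d'=1/2
row 2: denom=8−2·1/5=38/5; d'=(-6−2·1/2)/(38/5)=-35/38
row 3: denom=10−2·5/19=180/19; d'=(1−2·-35/38)/(180/19)=3/10
back: M3=3/10
back: M2=-35/38−5/19·3/10=-1
back: M1=1/2−1/5·-1=7/10
M: M0=0, M1=7/10, M2=-1, M3=3/10, M4=0
seg 0: a=4, c=M0/2=0, d=(M1−M0)/(6·3)=7/180, b=Δ0−h0·(2M0+M1)/6=-41/60
seg 1: a=3, c=M1/2=7/20, d=(M2−M1)/(6·2)=-17/120, b=Δ1−h1·(2M1+M2)/6=11/30
seg 2: a=4, c=M2/2=-1/2, d=(M3−M2)/(6·2)=13/120, b=Δ2−h2·(2M2+M3)/6=1/15
seg 3: a=3, c=M3/2=3/20, d=(M4−M3)/(6·3)=-1/60, b=Δ3−h3·(2M3+M4)/6=-19/30
t_q=17/2 → seg 3, τ=3/2; S=3+-19/30·τ+3/20·τ²+-1/60·τ³=373/160

  seg 0: a=4 b=-41/60 c=0 d=7/180
  seg 1: a=3 b=11/30 c=7/20 d=-17/120
  seg 2: a=4 b=1/15 c=-1/2 d=13/120
  seg 3: a=3 b=-19/30 c=3/20 d=-1/60
S(17/2) = 373/160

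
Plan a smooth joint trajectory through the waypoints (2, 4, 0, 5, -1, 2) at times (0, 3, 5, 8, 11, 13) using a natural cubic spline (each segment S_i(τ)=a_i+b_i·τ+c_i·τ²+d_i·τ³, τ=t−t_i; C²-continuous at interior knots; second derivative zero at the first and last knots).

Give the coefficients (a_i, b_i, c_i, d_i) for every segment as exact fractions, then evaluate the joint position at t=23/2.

Δ: Δ0=2/3, Δ1=-2, Δ2=5/3, Δ3=-2, Δ4=3/2
row 1: diag=10, rhs=-16; c'=1/5, d'=-8/5
row 2: denom=10−2·1/5=48/5; d'=(22−2·-8/5)/(48/5)=21/8
row 3: denom=12−3·5/16=177/16; d'=(-22−3·21/8)/(177/16)=-478/177
row 4: denom=10−3·16/59=542/59; d'=(21−3·-478/177)/(542/59)=1717/542
back: M4=1717/542
back: M3=-478/177−16/59·1717/542=-2894/813
back: M2=21/8−5/16·-2894/813=6077/1626
back: M1=-8/5−1/5·6077/1626=-3817/1626
M: M0=0, M1=-3817/1626, M2=6077/1626, M3=-2894/813, M4=1717/542, M5=0
seg 0: a=2, c=M0/2=0, d=(M1−M0)/(6·3)=-3817/29268, b=Δ0−h0·(2M0+M1)/6=1995/1084
seg 1: a=4, c=M1/2=-3817/3252, d=(M2−M1)/(6·2)=1649/3252, b=Δ1−h1·(2M1+M2)/6=-911/542
seg 2: a=0, c=M2/2=6077/3252, d=(M3−M2)/(6·3)=-3955/9756, b=Δ2−h2·(2M2+M3)/6=-473/1626
seg 3: a=5, c=M3/2=-1447/813, d=(M4−M3)/(6·3)=10939/29268, b=Δ3−h3·(2M3+M4)/6=-79/3252
seg 4: a=-1, c=M4/2=1717/1084, d=(M5−M4)/(6·2)=-1717/6504, b=Δ4−h4·(2M4+M5)/6=-995/1626
t_q=23/2 → seg 4, τ=1/2; S=-1+-995/1626·τ+1717/1084·τ²+-1717/6504·τ³=-16355/17344

  seg 0: a=2 b=1995/1084 c=0 d=-3817/29268
  seg 1: a=4 b=-911/542 c=-3817/3252 d=1649/3252
  seg 2: a=0 b=-473/1626 c=6077/3252 d=-3955/9756
  seg 3: a=5 b=-79/3252 c=-1447/813 d=10939/29268
  seg 4: a=-1 b=-995/1626 c=1717/1084 d=-1717/6504
S(23/2) = -16355/17344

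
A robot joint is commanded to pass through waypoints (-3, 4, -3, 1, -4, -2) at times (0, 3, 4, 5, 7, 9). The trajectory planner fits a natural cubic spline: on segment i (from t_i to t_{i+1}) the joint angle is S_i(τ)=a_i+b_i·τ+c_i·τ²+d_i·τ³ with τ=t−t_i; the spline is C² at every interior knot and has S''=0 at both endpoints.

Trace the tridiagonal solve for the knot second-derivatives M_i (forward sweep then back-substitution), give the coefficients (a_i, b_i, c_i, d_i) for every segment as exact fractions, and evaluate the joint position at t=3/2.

  seg 0: a=-3 b=28099/3900 c=0 d=-2111/3900
  seg 1: a=4 b=-14449/1950 c=-6333/1300 d=20597/3900
  seg 2: a=-3 b=-1021/780 c=3566/325 d=-1699/300
  seg 3: a=1 b=7109/1950 c=-7823/1300 d=2297/1560
  seg 4: a=-4 b=-2687/975 c=1831/650 d=-1831/3900
S(3/2) = 62197/10400

Δ: Δ0=7/3, Δ1=-7, Δ2=4, Δ3=-5/2, Δ4=1
row 1: diag=8, rhs=-56; c'=1/8, d'=-7
row 2: denom=4−1·1/8=31/8; d'=(66−1·-7)/(31/8)=584/31
row 3: denom=6−1·8/31=178/31; d'=(-39−1·584/31)/(178/31)=-1793/178
row 4: denom=8−2·31/89=650/89; d'=(21−2·-1793/178)/(650/89)=1831/325
back: M4=1831/325
back: M3=-1793/178−31/89·1831/325=-7823/650
back: M2=584/31−8/31·-7823/650=7132/325
back: M1=-7−1/8·7132/325=-6333/650
M: M0=0, M1=-6333/650, M2=7132/325, M3=-7823/650, M4=1831/325, M5=0
seg 0: a=-3, c=M0/2=0, d=(M1−M0)/(6·3)=-2111/3900, b=Δ0−h0·(2M0+M1)/6=28099/3900
seg 1: a=4, c=M1/2=-6333/1300, d=(M2−M1)/(6·1)=20597/3900, b=Δ1−h1·(2M1+M2)/6=-14449/1950
seg 2: a=-3, c=M2/2=3566/325, d=(M3−M2)/(6·1)=-1699/300, b=Δ2−h2·(2M2+M3)/6=-1021/780
seg 3: a=1, c=M3/2=-7823/1300, d=(M4−M3)/(6·2)=2297/1560, b=Δ3−h3·(2M3+M4)/6=7109/1950
seg 4: a=-4, c=M4/2=1831/650, d=(M5−M4)/(6·2)=-1831/3900, b=Δ4−h4·(2M4+M5)/6=-2687/975
t_q=3/2 → seg 0, τ=3/2; S=-3+28099/3900·τ+0·τ²+-2111/3900·τ³=62197/10400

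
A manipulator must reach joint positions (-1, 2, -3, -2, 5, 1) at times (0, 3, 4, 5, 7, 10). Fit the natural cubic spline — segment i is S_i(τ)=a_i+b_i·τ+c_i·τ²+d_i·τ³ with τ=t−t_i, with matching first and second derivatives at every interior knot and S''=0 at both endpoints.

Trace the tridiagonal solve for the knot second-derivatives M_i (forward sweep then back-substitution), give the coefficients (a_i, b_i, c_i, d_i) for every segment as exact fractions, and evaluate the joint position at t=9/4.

  seg 0: a=-1 b=1603/414 c=0 d=-1189/3726
  seg 1: a=2 b=-982/207 c=-1189/414 d=361/138
  seg 2: a=-3 b=-1093/414 c=1030/207 d=-553/414
  seg 3: a=-2 b=76/23 c=401/414 d=-721/1656
  seg 4: a=5 b=809/414 c=-1361/828 d=1361/7452
S(9/4) = 12003/2944

Δ: Δ0=1, Δ1=-5, Δ2=1, Δ3=7/2, Δ4=-4/3
row 1: diag=8, rhs=-36; c'=1/8, d'=-9/2
row 2: denom=4−1·1/8=31/8; d'=(36−1·-9/2)/(31/8)=324/31
row 3: denom=6−1·8/31=178/31; d'=(15−1·324/31)/(178/31)=141/178
row 4: denom=10−2·31/89=828/89; d'=(-29−2·141/178)/(828/89)=-1361/414
back: M4=-1361/414
back: M3=141/178−31/89·-1361/414=401/207
back: M2=324/31−8/31·401/207=2060/207
back: M1=-9/2−1/8·2060/207=-1189/207
M: M0=0, M1=-1189/207, M2=2060/207, M3=401/207, M4=-1361/414, M5=0
seg 0: a=-1, c=M0/2=0, d=(M1−M0)/(6·3)=-1189/3726, b=Δ0−h0·(2M0+M1)/6=1603/414
seg 1: a=2, c=M1/2=-1189/414, d=(M2−M1)/(6·1)=361/138, b=Δ1−h1·(2M1+M2)/6=-982/207
seg 2: a=-3, c=M2/2=1030/207, d=(M3−M2)/(6·1)=-553/414, b=Δ2−h2·(2M2+M3)/6=-1093/414
seg 3: a=-2, c=M3/2=401/414, d=(M4−M3)/(6·2)=-721/1656, b=Δ3−h3·(2M3+M4)/6=76/23
seg 4: a=5, c=M4/2=-1361/828, d=(M5−M4)/(6·3)=1361/7452, b=Δ4−h4·(2M4+M5)/6=809/414
t_q=9/4 → seg 0, τ=9/4; S=-1+1603/414·τ+0·τ²+-1189/3726·τ³=12003/2944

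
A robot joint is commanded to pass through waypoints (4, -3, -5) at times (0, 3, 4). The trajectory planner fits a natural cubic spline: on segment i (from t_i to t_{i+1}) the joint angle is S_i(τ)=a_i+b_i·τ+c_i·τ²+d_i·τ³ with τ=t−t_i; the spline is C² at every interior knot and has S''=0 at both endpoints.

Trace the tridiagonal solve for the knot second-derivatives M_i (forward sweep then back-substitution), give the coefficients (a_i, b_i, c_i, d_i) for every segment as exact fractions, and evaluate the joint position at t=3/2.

Δ: Δ0=-7/3, Δ1=-2
row 1: diag=8, rhs=2; c'=1/8, d'=1/4
back: M1=1/4
M: M0=0, M1=1/4, M2=0
seg 0: a=4, c=M0/2=0, d=(M1−M0)/(6·3)=1/72, b=Δ0−h0·(2M0+M1)/6=-59/24
seg 1: a=-3, c=M1/2=1/8, d=(M2−M1)/(6·1)=-1/24, b=Δ1−h1·(2M1+M2)/6=-25/12
t_q=3/2 → seg 0, τ=3/2; S=4+-59/24·τ+0·τ²+1/72·τ³=23/64

  seg 0: a=4 b=-59/24 c=0 d=1/72
  seg 1: a=-3 b=-25/12 c=1/8 d=-1/24
S(3/2) = 23/64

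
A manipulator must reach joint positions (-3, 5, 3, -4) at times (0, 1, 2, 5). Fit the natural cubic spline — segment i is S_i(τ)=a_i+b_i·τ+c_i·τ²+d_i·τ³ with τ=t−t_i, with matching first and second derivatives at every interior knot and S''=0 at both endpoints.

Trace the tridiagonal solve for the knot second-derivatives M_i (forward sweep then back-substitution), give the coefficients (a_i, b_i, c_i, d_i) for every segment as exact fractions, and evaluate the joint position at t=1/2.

Δ: Δ0=8, Δ1=-2, Δ2=-7/3
row 1: diag=4, rhs=-60; c'=1/4, d'=-15
row 2: denom=8−1·1/4=31/4; d'=(-2−1·-15)/(31/4)=52/31
back: M2=52/31
back: M1=-15−1/4·52/31=-478/31
M: M0=0, M1=-478/31, M2=52/31, M3=0
seg 0: a=-3, c=M0/2=0, d=(M1−M0)/(6·1)=-239/93, b=Δ0−h0·(2M0+M1)/6=983/93
seg 1: a=5, c=M1/2=-239/31, d=(M2−M1)/(6·1)=265/93, b=Δ1−h1·(2M1+M2)/6=266/93
seg 2: a=3, c=M2/2=26/31, d=(M3−M2)/(6·3)=-26/279, b=Δ2−h2·(2M2+M3)/6=-373/93
t_q=1/2 → seg 0, τ=1/2; S=-3+983/93·τ+0·τ²+-239/93·τ³=487/248

  seg 0: a=-3 b=983/93 c=0 d=-239/93
  seg 1: a=5 b=266/93 c=-239/31 d=265/93
  seg 2: a=3 b=-373/93 c=26/31 d=-26/279
S(1/2) = 487/248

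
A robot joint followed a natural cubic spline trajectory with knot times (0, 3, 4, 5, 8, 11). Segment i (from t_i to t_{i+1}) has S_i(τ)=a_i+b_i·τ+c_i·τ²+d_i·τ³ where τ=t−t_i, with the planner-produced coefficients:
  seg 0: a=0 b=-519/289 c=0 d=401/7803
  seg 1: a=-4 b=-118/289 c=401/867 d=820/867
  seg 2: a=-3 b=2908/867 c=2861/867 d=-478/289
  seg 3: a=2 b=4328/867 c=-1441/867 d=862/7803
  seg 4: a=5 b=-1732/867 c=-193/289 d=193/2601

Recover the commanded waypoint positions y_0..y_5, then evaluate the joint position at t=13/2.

y_0=0 y_1=-4 y_2=-3 y_3=2 y_4=5 y_5=-5
S(13/2) = 1769/289

y_0 = S_0(0) = a_0 = 0
y_1 = S_1(0) = a_1 = -4
y_2 = S_2(0) = a_2 = -3
y_3 = S_3(0) = a_3 = 2
y_4 = S_4(0) = a_4 = 5
y_5 = S_4(3) = -5
t_q=13/2 is in segment 3 (τ=3/2); S_3(τ)=1769/289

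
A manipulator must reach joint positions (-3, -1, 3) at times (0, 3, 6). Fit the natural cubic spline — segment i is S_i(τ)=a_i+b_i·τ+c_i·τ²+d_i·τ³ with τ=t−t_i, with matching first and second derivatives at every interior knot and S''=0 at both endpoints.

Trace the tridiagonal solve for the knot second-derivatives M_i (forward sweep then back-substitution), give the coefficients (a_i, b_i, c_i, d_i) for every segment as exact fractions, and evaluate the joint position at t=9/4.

Δ: Δ0=2/3, Δ1=4/3
row 1: diag=12, rhs=4; c'=1/4, d'=1/3
back: M1=1/3
M: M0=0, M1=1/3, M2=0
seg 0: a=-3, c=M0/2=0, d=(M1−M0)/(6·3)=1/54, b=Δ0−h0·(2M0+M1)/6=1/2
seg 1: a=-1, c=M1/2=1/6, d=(M2−M1)/(6·3)=-1/54, b=Δ1−h1·(2M1+M2)/6=1
t_q=9/4 → seg 0, τ=9/4; S=-3+1/2·τ+0·τ²+1/54·τ³=-213/128

  seg 0: a=-3 b=1/2 c=0 d=1/54
  seg 1: a=-1 b=1 c=1/6 d=-1/54
S(9/4) = -213/128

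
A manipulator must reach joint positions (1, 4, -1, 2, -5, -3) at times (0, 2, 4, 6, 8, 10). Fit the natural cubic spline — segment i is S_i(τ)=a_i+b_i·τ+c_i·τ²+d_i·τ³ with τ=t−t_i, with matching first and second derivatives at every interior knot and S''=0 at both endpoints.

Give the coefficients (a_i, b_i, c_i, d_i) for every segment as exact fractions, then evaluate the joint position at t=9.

Δ: Δ0=3/2, Δ1=-5/2, Δ2=3/2, Δ3=-7/2, Δ4=1
row 1: diag=8, rhs=-24; c'=1/4, d'=-3
row 2: denom=8−2·1/4=15/2; d'=(24−2·-3)/(15/2)=4
row 3: denom=8−2·4/15=112/15; d'=(-30−2·4)/(112/15)=-285/56
row 4: denom=8−2·15/56=209/28; d'=(27−2·-285/56)/(209/28)=1041/209
back: M4=1041/209
back: M3=-285/56−15/56·1041/209=-2685/418
back: M2=4−4/15·-2685/418=1194/209
back: M1=-3−1/4·1194/209=-1851/418
M: M0=0, M1=-1851/418, M2=1194/209, M3=-2685/418, M4=1041/209, M5=0
seg 0: a=1, c=M0/2=0, d=(M1−M0)/(6·2)=-617/1672, b=Δ0−h0·(2M0+M1)/6=622/209
seg 1: a=4, c=M1/2=-1851/836, d=(M2−M1)/(6·2)=1413/1672, b=Δ1−h1·(2M1+M2)/6=-607/418
seg 2: a=-1, c=M2/2=597/209, d=(M3−M2)/(6·2)=-89/88, b=Δ2−h2·(2M2+M3)/6=-35/209
seg 3: a=2, c=M3/2=-2685/836, d=(M4−M3)/(6·2)=1589/1672, b=Δ3−h3·(2M3+M4)/6=-367/418
seg 4: a=-5, c=M4/2=1041/418, d=(M5−M4)/(6·2)=-347/836, b=Δ4−h4·(2M4+M5)/6=-485/209
t_q=9 → seg 4, τ=1; S=-5+-485/209·τ+1041/418·τ²+-347/836·τ³=-4385/836

  seg 0: a=1 b=622/209 c=0 d=-617/1672
  seg 1: a=4 b=-607/418 c=-1851/836 d=1413/1672
  seg 2: a=-1 b=-35/209 c=597/209 d=-89/88
  seg 3: a=2 b=-367/418 c=-2685/836 d=1589/1672
  seg 4: a=-5 b=-485/209 c=1041/418 d=-347/836
S(9) = -4385/836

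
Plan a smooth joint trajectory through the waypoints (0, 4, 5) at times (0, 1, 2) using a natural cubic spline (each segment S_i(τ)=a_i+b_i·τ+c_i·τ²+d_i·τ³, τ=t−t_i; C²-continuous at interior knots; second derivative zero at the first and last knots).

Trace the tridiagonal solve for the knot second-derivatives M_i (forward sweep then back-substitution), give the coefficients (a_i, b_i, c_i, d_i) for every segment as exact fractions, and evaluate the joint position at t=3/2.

Δ: Δ0=4, Δ1=1
row 1: diag=4, rhs=-18; c'=1/4, d'=-9/2
back: M1=-9/2
M: M0=0, M1=-9/2, M2=0
seg 0: a=0, c=M0/2=0, d=(M1−M0)/(6·1)=-3/4, b=Δ0−h0·(2M0+M1)/6=19/4
seg 1: a=4, c=M1/2=-9/4, d=(M2−M1)/(6·1)=3/4, b=Δ1−h1·(2M1+M2)/6=5/2
t_q=3/2 → seg 1, τ=1/2; S=4+5/2·τ+-9/4·τ²+3/4·τ³=153/32

  seg 0: a=0 b=19/4 c=0 d=-3/4
  seg 1: a=4 b=5/2 c=-9/4 d=3/4
S(3/2) = 153/32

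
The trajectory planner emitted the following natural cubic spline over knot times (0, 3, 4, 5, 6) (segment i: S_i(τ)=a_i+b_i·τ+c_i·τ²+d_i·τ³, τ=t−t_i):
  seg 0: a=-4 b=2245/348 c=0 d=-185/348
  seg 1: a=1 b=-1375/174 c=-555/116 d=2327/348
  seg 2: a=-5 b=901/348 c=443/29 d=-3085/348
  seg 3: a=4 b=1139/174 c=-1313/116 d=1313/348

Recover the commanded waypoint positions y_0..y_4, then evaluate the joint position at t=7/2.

y_0 = S_0(0) = a_0 = -4
y_1 = S_1(0) = a_1 = 1
y_2 = S_2(0) = a_2 = -5
y_3 = S_3(0) = a_3 = 4
y_4 = S_3(1) = 3
t_q=7/2 is in segment 1 (τ=1/2); S_1(τ)=-3073/928

y_0=-4 y_1=1 y_2=-5 y_3=4 y_4=3
S(7/2) = -3073/928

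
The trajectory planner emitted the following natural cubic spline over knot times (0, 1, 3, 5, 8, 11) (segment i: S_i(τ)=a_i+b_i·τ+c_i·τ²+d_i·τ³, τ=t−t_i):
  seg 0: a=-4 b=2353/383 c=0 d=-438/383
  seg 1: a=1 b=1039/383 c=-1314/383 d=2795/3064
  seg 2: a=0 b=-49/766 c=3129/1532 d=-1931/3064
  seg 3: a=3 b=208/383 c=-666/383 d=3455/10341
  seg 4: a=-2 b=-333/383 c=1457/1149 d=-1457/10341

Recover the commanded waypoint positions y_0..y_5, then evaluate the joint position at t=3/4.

y_0=-4 y_1=1 y_2=0 y_3=3 y_4=-2 y_5=3
S(3/4) = 1535/12256

y_0 = S_0(0) = a_0 = -4
y_1 = S_1(0) = a_1 = 1
y_2 = S_2(0) = a_2 = 0
y_3 = S_3(0) = a_3 = 3
y_4 = S_4(0) = a_4 = -2
y_5 = S_4(3) = 3
t_q=3/4 is in segment 0 (τ=3/4); S_0(τ)=1535/12256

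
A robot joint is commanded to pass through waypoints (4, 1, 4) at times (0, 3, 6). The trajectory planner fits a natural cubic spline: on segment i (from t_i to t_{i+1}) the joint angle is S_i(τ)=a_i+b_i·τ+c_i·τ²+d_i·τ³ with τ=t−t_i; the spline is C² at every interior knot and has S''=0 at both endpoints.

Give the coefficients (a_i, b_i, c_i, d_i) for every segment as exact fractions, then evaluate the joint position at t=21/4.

  seg 0: a=4 b=-3/2 c=0 d=1/18
  seg 1: a=1 b=0 c=1/2 d=-1/18
S(21/4) = 371/128

Δ: Δ0=-1, Δ1=1
row 1: diag=12, rhs=12; c'=1/4, d'=1
back: M1=1
M: M0=0, M1=1, M2=0
seg 0: a=4, c=M0/2=0, d=(M1−M0)/(6·3)=1/18, b=Δ0−h0·(2M0+M1)/6=-3/2
seg 1: a=1, c=M1/2=1/2, d=(M2−M1)/(6·3)=-1/18, b=Δ1−h1·(2M1+M2)/6=0
t_q=21/4 → seg 1, τ=9/4; S=1+0·τ+1/2·τ²+-1/18·τ³=371/128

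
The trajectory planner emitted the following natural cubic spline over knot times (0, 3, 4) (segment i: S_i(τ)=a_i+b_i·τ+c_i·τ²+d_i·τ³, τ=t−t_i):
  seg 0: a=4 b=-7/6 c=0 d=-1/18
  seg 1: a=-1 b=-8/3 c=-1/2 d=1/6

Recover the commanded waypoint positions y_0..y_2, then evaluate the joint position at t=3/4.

y_0 = S_0(0) = a_0 = 4
y_1 = S_1(0) = a_1 = -1
y_2 = S_1(1) = -4
t_q=3/4 is in segment 0 (τ=3/4); S_0(τ)=397/128

y_0=4 y_1=-1 y_2=-4
S(3/4) = 397/128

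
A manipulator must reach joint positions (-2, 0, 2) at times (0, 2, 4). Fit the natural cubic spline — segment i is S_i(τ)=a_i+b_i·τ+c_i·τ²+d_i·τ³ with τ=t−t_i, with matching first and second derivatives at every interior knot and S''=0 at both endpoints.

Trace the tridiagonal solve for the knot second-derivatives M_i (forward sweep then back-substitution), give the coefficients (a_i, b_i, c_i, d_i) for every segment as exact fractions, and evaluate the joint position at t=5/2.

Δ: Δ0=1, Δ1=1
row 1: diag=8, rhs=0; c'=1/4, d'=0
back: M1=0
M: M0=0, M1=0, M2=0
seg 0: a=-2, c=M0/2=0, d=(M1−M0)/(6·2)=0, b=Δ0−h0·(2M0+M1)/6=1
seg 1: a=0, c=M1/2=0, d=(M2−M1)/(6·2)=0, b=Δ1−h1·(2M1+M2)/6=1
t_q=5/2 → seg 1, τ=1/2; S=0+1·τ+0·τ²+0·τ³=1/2

  seg 0: a=-2 b=1 c=0 d=0
  seg 1: a=0 b=1 c=0 d=0
S(5/2) = 1/2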